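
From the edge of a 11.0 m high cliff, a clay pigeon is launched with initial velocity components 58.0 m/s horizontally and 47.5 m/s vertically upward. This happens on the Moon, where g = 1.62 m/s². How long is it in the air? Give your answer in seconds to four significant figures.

58.87 s

Vertical motion (up positive, ground at y = 0): 0.8100 t² − (47.50) t − 11.0 = 0, so t = (47.50 + √(47.50² + 2·1.62·11.0)) / 1.62 = (47.50 + 47.87) / 1.62 = 58.87 s.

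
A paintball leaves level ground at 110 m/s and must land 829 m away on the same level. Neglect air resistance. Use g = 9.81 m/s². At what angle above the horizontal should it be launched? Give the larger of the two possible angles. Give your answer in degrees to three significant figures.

68.9°

Level-ground range R = v₀² sin(2θ)/g ⇒ sin(2θ) = gR/v₀² = 9.81 × 829 / 110² = 0.6721.
2θ = 42.23° or 180° − 42.23° = 137.8°, so θ = 21.11° or 68.89°.
The larger angle is 68.89°.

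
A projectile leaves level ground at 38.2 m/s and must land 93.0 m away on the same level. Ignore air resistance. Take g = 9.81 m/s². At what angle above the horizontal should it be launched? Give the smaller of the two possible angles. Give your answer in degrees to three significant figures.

Level-ground range R = v₀² sin(2θ)/g ⇒ sin(2θ) = gR/v₀² = 9.81 × 93.0 / 38.2² = 0.6252.
2θ = 38.70° or 180° − 38.70° = 141.3°, so θ = 19.35° or 70.65°.
The smaller angle is 19.35°.

19.3°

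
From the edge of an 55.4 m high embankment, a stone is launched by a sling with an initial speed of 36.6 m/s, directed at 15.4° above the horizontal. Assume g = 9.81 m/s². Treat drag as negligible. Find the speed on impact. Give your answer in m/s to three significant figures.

Resolve: vₓ = 36.60 cos 15.4° = 35.29 m/s and v_y0 = 36.60 sin 15.4° = 9.719 m/s.
Vertical motion (up positive, ground at y = 0): 4.905 t² − (9.719) t − 55.4 = 0, so t = (9.719 + √(9.719² + 2·9.81·55.4)) / 9.81 = (9.719 + 34.37) / 9.81 = 4.495 s.
Vertical velocity at impact: v_y = v_y0 − g t = 9.719 − 9.81 × 4.495 = −34.37 m/s.
Speed: |v| = √(vₓ² + v_y²) = √(35.29² + 34.37²) = 49.26 m/s.

49.3 m/s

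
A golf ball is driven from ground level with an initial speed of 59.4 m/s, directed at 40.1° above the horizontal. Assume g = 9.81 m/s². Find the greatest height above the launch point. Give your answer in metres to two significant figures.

75 m

Components: vₓ = 59.40 cos 40.1° = 45.44 m/s, v_y0 = 59.40 sin 40.1° = 38.26 m/s.
At the apex v_y = 0, so H = v_y0²/(2g) = 38.26²/19.62 = 74.61 m.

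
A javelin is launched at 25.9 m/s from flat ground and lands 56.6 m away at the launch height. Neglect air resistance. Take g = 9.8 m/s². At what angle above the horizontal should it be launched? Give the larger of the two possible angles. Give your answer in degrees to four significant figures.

From R = (v₀²/g) sin 2θ: sin 2θ = 9.80 × 56.6 / 670.81 = 0.8269.
2θ = 55.78° or 180° − 55.78° = 124.2°, so θ = 27.89° or 62.11°.
The larger angle is 62.11°.

62.11°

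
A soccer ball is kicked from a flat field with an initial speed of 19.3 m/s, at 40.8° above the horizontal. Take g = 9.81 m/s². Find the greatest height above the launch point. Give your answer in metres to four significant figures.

8.106 m

vₓ = 19.30 cos 40.8° = 14.61 m/s; v_y0 = 19.30 sin 40.8° = 12.61 m/s.
At the apex v_y = 0, so H = v_y0²/(2g) = 12.61²/19.62 = 8.106 m.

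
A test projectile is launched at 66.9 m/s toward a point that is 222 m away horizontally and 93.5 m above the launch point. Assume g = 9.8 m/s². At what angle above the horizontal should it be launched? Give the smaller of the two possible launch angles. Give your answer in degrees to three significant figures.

39.8°

Trajectory: y = x tanθ − g x² (1 + tan²θ)/(2v₀²). With x = 222, y = 93.5, v₀ = 66.9, g = 9.80:
53.96 tan²θ − 222 tanθ + (147.5) = 0.
tanθ = [222 ± √(222² − 4 × 53.96 × (147.5))] / (2 × 53.96) = (222 ± 132.1) / 107.9, giving tanθ = 0.8328 or 3.282.
θ = 39.79° or 73.05°; the smaller is 39.79°.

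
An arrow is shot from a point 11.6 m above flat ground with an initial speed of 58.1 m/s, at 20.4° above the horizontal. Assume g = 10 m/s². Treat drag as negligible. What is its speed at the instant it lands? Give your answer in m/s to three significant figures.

Components: vₓ = 58.10 cos 20.4° = 54.46 m/s, v_y0 = 58.10 sin 20.4° = 20.25 m/s.
The projectile lands when y = 11.6 + (20.25) t − ½·10.0·t² = 0. Positive root: t = (20.25 + √(20.25² + 2·10.0·11.6)) / 10.0 = (20.25 + 25.34) / 10.0 = 4.559 s.
Vertical velocity at impact: v_y = v_y0 − g t = 20.25 − 10.0 × 4.559 = −25.34 m/s.
Speed: |v| = √(vₓ² + v_y²) = √(54.46² + 25.34²) = 60.06 m/s.

60.1 m/s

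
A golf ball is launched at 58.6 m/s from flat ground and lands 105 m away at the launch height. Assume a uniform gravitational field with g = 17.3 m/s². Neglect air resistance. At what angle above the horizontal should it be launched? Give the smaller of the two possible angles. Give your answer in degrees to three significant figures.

16.0°

R = v₀² sin 2θ / g gives sin 2θ = gR/v₀² = 17.3·105/58.6² = 0.5290.
2θ = 31.94° or 180° − 31.94° = 148.1°, so θ = 15.97° or 74.03°.
The smaller angle is 15.97°.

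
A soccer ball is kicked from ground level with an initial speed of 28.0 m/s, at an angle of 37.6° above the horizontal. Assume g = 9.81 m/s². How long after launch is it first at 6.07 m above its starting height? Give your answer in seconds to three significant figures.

0.402 s

Horizontal component vₓ = 28.00 cos 37.6° = 22.18 m/s; vertical v_y0 = 28.00 sin 37.6° = 17.08 m/s.
Require v_y0 t − ½ g t² = 6.07, i.e. 4.905 t² − 17.08 t + 6.07 = 0.
Quadratic formula: t = (17.08 ± √172.77) / 9.81 = (17.08 ± 13.14) / 9.81 → t = 0.4016 s or 3.081 s.
The first (ascending) time is 0.4016 s.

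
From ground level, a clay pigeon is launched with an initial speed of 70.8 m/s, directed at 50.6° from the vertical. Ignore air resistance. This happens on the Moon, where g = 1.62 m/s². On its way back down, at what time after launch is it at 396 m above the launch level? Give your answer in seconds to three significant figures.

44.5 s

Resolve: vₓ = 70.80 sin 50.6° = 54.71 m/s and v_y0 = 70.80 cos 50.6° = 44.94 m/s.
Set y = v_y0 t − ½ g t² = 396: 0.8100 t² − 44.94 t + 396 = 0.
t = [44.94 ± √(44.94² − 2·1.62·396)] / 1.62 = (44.94 ± 27.14) / 1.62, so t = 10.99 s or t = 44.49 s.
The descending-branch root is 44.49 s.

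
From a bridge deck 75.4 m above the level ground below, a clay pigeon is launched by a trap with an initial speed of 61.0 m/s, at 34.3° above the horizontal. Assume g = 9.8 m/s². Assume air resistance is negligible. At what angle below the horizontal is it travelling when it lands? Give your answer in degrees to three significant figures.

Resolve: vₓ = 61.00 cos 34.3° = 50.39 m/s and v_y0 = 61.00 sin 34.3° = 34.38 m/s.
With up positive and y = 0 at the ground: y(t) = 75.4 + (34.38) t − 4.900 t². Setting y = 0 and taking the positive root: t = [34.38 + √(34.38² + 2·9.80·75.4)] / 9.80 = (34.38 + 51.57) / 9.80 = 8.770 s.
At impact: v_y = v_y0 − g t = −51.57 m/s; vₓ = 50.39 m/s.
Angle below horizontal: arctan(|v_y|/vₓ) = arctan(51.57/50.39) = 45.66°.

45.7°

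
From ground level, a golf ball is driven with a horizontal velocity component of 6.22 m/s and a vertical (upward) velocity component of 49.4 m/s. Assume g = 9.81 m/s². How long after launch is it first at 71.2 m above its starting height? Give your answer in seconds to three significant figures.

Set y = v_y0 t − ½ g t² = 71.2: 4.905 t² − 49.40 t + 71.2 = 0.
Quadratic formula: t = (49.40 ± √1043.4) / 9.81 = (49.40 ± 32.30) / 9.81 → t = 1.743 s or 8.328 s.
The first (ascending) time is 1.743 s.

1.74 s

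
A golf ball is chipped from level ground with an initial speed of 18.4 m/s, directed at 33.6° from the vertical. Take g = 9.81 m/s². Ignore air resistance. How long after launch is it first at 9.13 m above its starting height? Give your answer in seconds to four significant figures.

Horizontal component vₓ = 18.40 sin 33.6° = 10.18 m/s; vertical v_y0 = 18.40 cos 33.6° = 15.33 m/s.
Height y(t) = 15.33 t − 4.905 t² = 9.13 gives 4.905 t² − 15.33 t + 9.13 = 0.
Quadratic formula: t = (15.33 ± √55.748) / 9.81 = (15.33 ± 7.466) / 9.81 → t = 0.8012 s or 2.323 s.
The first (ascending) time is 0.8012 s.

0.8012 s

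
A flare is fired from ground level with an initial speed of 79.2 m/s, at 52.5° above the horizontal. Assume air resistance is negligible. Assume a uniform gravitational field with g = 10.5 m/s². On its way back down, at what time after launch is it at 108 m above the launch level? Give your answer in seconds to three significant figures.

9.89 s

vₓ = 79.20 cos 52.5° = 48.21 m/s; v_y0 = 79.20 sin 52.5° = 62.83 m/s.
Set y = v_y0 t − ½ g t² = 108: 5.250 t² − 62.83 t + 108 = 0.
Quadratic formula: t = (62.83 ± √1680.1) / 10.5 = (62.83 ± 40.99) / 10.5 → t = 2.080 s or 9.888 s.
The descending-branch root is 9.888 s.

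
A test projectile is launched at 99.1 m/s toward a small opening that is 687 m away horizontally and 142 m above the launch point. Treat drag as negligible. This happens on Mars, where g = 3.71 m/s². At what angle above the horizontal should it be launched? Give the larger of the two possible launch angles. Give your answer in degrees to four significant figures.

Trajectory: y = x tanθ − g x² (1 + tan²θ)/(2v₀²). With x = 687, y = 142, v₀ = 99.1, g = 3.71:
89.15 tan²θ − 687 tanθ + (231.1) = 0.
tanθ = [687 ± √(687² − 4 × 89.15 × (231.1))] / (2 × 89.15) = (687 ± 624.1) / 178.3, giving tanθ = 0.3526 or 7.354.
θ = 19.42° or 82.26°; the larger is 82.26°.

82.26°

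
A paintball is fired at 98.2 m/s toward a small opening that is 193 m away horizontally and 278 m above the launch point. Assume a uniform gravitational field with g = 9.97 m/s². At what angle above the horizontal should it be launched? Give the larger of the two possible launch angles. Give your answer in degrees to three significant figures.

83.0°

Trajectory: y = x tanθ − g x² (1 + tan²θ)/(2v₀²). With x = 193, y = 278, v₀ = 98.2, g = 9.97:
19.26 tan²θ − 193 tanθ + (297.3) = 0.
tanθ = [193 ± √(193² − 4 × 19.26 × (297.3))] / (2 × 19.26) = (193 ± 119.8) / 38.51, giving tanθ = 1.901 or 8.122.
θ = 62.25° or 82.98°; the larger is 82.98°.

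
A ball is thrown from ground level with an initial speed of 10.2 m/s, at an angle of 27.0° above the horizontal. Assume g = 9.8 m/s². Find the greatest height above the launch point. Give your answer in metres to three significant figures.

1.09 m

Horizontal component vₓ = 10.20 cos 27.0° = 9.088 m/s; vertical v_y0 = 10.20 sin 27.0° = 4.631 m/s.
At the apex v_y = 0, so H = v_y0²/(2g) = 4.631²/19.60 = 1.094 m.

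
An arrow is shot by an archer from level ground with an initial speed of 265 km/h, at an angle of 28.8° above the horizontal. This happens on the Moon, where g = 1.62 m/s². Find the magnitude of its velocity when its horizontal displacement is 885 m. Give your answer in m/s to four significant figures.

65.85 m/s

Convert: 265 km/h = 265/3.6 = 73.61 m/s.
Components: vₓ = 73.61 cos 28.8° = 64.51 m/s, v_y0 = 73.61 sin 28.8° = 35.46 m/s.
Time to reach x = 885 m: t = x/vₓ = 885/64.51 = 13.72 s.
Vertical velocity there: v_y = v_y0 − g t = 35.46 − 1.62 × 13.72 = 13.24 m/s.
Speed: √(vₓ² + v_y²) = √(64.51² + 13.24²) = 65.85 m/s.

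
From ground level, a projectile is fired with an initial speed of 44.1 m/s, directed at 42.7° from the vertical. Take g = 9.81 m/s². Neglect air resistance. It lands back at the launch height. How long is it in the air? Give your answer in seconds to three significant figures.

6.61 s

vₓ = 44.10 sin 42.7° = 29.91 m/s; v_y0 = 44.10 cos 42.7° = 32.41 m/s.
Landing at launch height ⇒ T = 2 v_y0 / g = 2 × 32.41 / 9.81 = 6.607 s.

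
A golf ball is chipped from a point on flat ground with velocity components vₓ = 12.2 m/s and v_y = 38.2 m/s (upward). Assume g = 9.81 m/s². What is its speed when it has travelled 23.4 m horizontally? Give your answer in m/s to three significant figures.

Time to reach x = 23.4 m: t = x/vₓ = 23.4/12.20 = 1.918 s.
Vertical velocity there: v_y = v_y0 − g t = 38.20 − 9.81 × 1.918 = 19.38 m/s.
Speed: √(vₓ² + v_y²) = √(12.20² + 19.38²) = 22.90 m/s.

22.9 m/s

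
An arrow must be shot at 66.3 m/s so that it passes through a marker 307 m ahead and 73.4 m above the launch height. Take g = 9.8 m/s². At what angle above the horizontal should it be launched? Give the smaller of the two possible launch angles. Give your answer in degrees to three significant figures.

Trajectory: y = x tanθ − g x² (1 + tan²θ)/(2v₀²). With x = 307, y = 73.4, v₀ = 66.3, g = 9.80:
105.1 tan²θ − 307 tanθ + (178.5) = 0.
tanθ = [307 ± √(307² − 4 × 105.1 × (178.5))] / (2 × 105.1) = (307 ± 138.7) / 210.1, giving tanθ = 0.8007 or 2.121.
θ = 38.69° or 64.76°; the smaller is 38.69°.

38.7°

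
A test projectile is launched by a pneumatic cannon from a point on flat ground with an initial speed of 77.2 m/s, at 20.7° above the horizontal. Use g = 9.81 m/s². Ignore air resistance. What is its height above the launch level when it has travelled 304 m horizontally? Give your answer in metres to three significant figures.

Horizontal component vₓ = 77.20 cos 20.7° = 72.22 m/s; vertical v_y0 = 77.20 sin 20.7° = 27.29 m/s.
Time to reach x = 304 m: t = x/vₓ = 304/72.22 = 4.210 s.
Height: y = v_y0 t − ½ g t² = 27.29 × 4.210 − 4.905 × 4.210² = 114.9 − 86.92 = 27.95 m.

28.0 m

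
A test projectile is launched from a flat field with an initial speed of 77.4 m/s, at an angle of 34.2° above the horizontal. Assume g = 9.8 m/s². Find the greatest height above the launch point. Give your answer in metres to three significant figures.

Resolve: vₓ = 77.40 cos 34.2° = 64.02 m/s and v_y0 = 77.40 sin 34.2° = 43.51 m/s.
Peak height H = v_y0² / (2g) = 1892.7 / 19.60 = 96.57 m.

96.6 m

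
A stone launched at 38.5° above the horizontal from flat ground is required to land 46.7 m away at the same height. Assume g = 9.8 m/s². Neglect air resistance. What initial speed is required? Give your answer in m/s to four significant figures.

From R = (v₀² / g) sin 2θ: v₀ = √(gR / sin 2θ).
v₀ = √(9.80 × 46.7 / sin 77.00°) = √(457.7 / 0.9744) = √469.70 = 21.67 m/s.

21.67 m/s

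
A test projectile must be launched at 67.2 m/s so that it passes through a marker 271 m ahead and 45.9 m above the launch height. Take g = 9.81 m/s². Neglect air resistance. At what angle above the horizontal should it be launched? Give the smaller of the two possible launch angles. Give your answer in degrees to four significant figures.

Trajectory: y = x tanθ − g x² (1 + tan²θ)/(2v₀²). With x = 271, y = 45.9, v₀ = 67.2, g = 9.81:
79.77 tan²θ − 271 tanθ + (125.7) = 0.
tanθ = [271 ± √(271² − 4 × 79.77 × (125.7))] / (2 × 79.77) = (271 ± 182.6) / 159.5, giving tanθ = 0.5541 or 2.843.
θ = 28.99° or 70.62°; the smaller is 28.99°.

28.99°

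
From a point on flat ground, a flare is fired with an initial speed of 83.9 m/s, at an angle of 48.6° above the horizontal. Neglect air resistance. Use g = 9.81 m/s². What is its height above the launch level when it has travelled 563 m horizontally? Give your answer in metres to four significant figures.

vₓ = 83.90 cos 48.6° = 55.48 m/s; v_y0 = 83.90 sin 48.6° = 62.93 m/s.
At x = 563 m, t = x/vₓ = 563/55.48 = 10.15 s.
Height: y = v_y0 t − ½ g t² = 62.93 × 10.15 − 4.905 × 10.15² = 638.6 − 505.0 = 133.6 m.

133.6 m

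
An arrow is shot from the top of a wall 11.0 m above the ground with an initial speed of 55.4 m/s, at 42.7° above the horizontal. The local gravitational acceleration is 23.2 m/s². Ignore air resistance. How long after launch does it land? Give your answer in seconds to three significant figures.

3.51 s

Components: vₓ = 55.40 cos 42.7° = 40.71 m/s, v_y0 = 55.40 sin 42.7° = 37.57 m/s.
Vertical motion (up positive, ground at y = 0): 11.60 t² − (37.57) t − 11.0 = 0, so t = (37.57 + √(37.57² + 2·23.2·11.0)) / 23.2 = (37.57 + 43.84) / 23.2 = 3.509 s.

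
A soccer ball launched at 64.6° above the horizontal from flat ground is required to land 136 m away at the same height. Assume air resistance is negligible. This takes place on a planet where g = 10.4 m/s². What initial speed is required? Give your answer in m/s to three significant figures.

42.7 m/s

Level-ground range: R = v₀² sin(2θ)/g, so v₀ = √(gR / sin 2θ).
v₀ = √(10.4 × 136 / sin 129.2°) = √(1414 / 0.7749) = √1825.2 = 42.72 m/s.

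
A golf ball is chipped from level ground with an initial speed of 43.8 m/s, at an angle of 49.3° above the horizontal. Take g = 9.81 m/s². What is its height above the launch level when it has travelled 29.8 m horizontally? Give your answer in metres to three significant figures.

vₓ = 43.80 cos 49.3° = 28.56 m/s; v_y0 = 43.80 sin 49.3° = 33.21 m/s.
Time to reach x = 29.8 m: t = x/vₓ = 29.8/28.56 = 1.043 s.
Height: y = v_y0 t − ½ g t² = 33.21 × 1.043 − 4.905 × 1.043² = 34.65 − 5.339 = 29.31 m.

29.3 m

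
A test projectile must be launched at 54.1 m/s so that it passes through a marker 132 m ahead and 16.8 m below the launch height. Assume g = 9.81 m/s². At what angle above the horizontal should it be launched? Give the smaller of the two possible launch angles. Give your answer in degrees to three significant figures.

5.48°

Trajectory: y = x tanθ − g x² (1 + tan²θ)/(2v₀²). With x = 132, y = −16.8, v₀ = 54.1, g = 9.81:
29.20 tan²θ − 132 tanθ + (12.40) = 0.
tanθ = [132 ± √(132² − 4 × 29.20 × (12.40))] / (2 × 29.20) = (132 ± 126.4) / 58.40, giving tanθ = 0.09598 or 4.424.
θ = 5.483° or 77.26°; the smaller is 5.483°.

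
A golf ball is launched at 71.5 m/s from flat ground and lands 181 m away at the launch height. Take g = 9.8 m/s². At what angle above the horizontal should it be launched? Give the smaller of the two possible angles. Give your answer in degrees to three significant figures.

10.2°

Level-ground range R = v₀² sin(2θ)/g ⇒ sin(2θ) = gR/v₀² = 9.80 × 181 / 71.5² = 0.3470.
2θ = 20.30° or 180° − 20.30° = 159.7°, so θ = 10.15° or 79.85°.
The smaller angle is 10.15°.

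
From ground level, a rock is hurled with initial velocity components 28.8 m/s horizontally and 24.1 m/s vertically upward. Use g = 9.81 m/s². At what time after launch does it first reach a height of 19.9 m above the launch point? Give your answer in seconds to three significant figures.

Height y(t) = 24.10 t − 4.905 t² = 19.9 gives 4.905 t² − 24.10 t + 19.9 = 0.
Quadratic formula: t = (24.10 ± √190.37) / 9.81 = (24.10 ± 13.80) / 9.81 → t = 1.050 s or 3.863 s.
The first (ascending) time is 1.050 s.

1.05 s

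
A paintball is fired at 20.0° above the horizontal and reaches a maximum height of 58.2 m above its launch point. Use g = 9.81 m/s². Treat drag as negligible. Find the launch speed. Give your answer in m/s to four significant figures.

At the peak v_y = 0, so v_y0 = √(2gH) = √(2 × 9.81 × 58.2) = 33.79 m/s.
v_y0 = v₀ sin θ ⇒ v₀ = 33.79 / sin 20.0° = 98.80 m/s.

98.80 m/s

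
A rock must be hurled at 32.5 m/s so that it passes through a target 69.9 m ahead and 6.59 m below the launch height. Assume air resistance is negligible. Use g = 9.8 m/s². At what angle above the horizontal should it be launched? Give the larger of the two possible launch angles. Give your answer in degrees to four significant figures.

Trajectory: y = x tanθ − g x² (1 + tan²θ)/(2v₀²). With x = 69.9, y = −6.59, v₀ = 32.5, g = 9.80:
22.67 tan²θ − 69.9 tanθ + (16.08) = 0.
tanθ = [69.9 ± √(69.9² − 4 × 22.67 × (16.08))] / (2 × 22.67) = (69.9 ± 58.55) / 45.33, giving tanθ = 0.2503 or 2.834.
θ = 14.05° or 70.56°; the larger is 70.56°.

70.56°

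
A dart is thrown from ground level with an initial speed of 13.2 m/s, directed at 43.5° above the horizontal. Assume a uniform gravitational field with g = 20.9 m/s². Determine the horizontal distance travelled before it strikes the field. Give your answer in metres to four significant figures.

8.325 m

Horizontal component vₓ = 13.20 cos 43.5° = 9.575 m/s; vertical v_y0 = 13.20 sin 43.5° = 9.086 m/s.
Time aloft: T = 2 v_y0 / g = 2 × 9.086 / 20.9 = 0.8695 s.
Range: R = vₓ T = 9.575 × 0.8695 = 8.325 m.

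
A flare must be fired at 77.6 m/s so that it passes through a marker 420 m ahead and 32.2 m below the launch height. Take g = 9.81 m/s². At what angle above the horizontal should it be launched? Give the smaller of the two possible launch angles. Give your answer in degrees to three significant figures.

Trajectory: y = x tanθ − g x² (1 + tan²θ)/(2v₀²). With x = 420, y = −32.2, v₀ = 77.6, g = 9.81:
143.7 tan²θ − 420 tanθ + (111.5) = 0.
tanθ = [420 ± √(420² − 4 × 143.7 × (111.5))] / (2 × 143.7) = (420 ± 335.1) / 287.4, giving tanθ = 0.2953 or 2.628.
θ = 16.45° or 69.17°; the smaller is 16.45°.

16.5°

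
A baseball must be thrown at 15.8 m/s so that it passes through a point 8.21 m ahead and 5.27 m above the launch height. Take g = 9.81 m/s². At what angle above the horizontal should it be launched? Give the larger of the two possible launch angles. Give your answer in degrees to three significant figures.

79.2°

Trajectory: y = x tanθ − g x² (1 + tan²θ)/(2v₀²). With x = 8.21, y = 5.27, v₀ = 15.8, g = 9.81:
1.324 tan²θ − 8.21 tanθ + (6.594) = 0.
tanθ = [8.21 ± √(8.21² − 4 × 1.324 × (6.594))] / (2 × 1.324) = (8.21 ± 5.698) / 2.649, giving tanθ = 0.9483 or 5.251.
θ = 43.48° or 79.22°; the larger is 79.22°.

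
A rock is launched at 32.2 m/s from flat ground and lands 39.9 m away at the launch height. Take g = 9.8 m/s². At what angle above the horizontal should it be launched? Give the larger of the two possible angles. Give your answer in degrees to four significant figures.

78.92°

Level-ground range R = v₀² sin(2θ)/g ⇒ sin(2θ) = gR/v₀² = 9.80 × 39.9 / 32.2² = 0.3771.
2θ = 22.16° or 180° − 22.16° = 157.8°, so θ = 11.08° or 78.92°.
The larger angle is 78.92°.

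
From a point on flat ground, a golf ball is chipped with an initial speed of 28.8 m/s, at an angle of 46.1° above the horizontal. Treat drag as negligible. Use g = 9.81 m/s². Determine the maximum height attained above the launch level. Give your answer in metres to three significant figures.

vₓ = 28.80 cos 46.1° = 19.97 m/s; v_y0 = 28.80 sin 46.1° = 20.75 m/s.
At the apex v_y = 0, so H = v_y0²/(2g) = 20.75²/19.62 = 21.95 m.

21.9 m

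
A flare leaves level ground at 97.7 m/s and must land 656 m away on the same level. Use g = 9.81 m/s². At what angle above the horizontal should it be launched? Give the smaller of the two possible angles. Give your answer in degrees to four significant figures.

21.20°

From R = (v₀²/g) sin 2θ: sin 2θ = 9.81 × 656 / 9545.3 = 0.6742.
2θ = 42.39° or 180° − 42.39° = 137.6°, so θ = 21.20° or 68.80°.
The smaller angle is 21.20°.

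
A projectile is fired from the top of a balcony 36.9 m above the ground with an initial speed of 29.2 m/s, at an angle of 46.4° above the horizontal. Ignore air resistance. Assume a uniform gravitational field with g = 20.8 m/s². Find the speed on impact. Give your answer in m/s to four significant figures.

48.86 m/s

Horizontal component vₓ = 29.20 cos 46.4° = 20.14 m/s; vertical v_y0 = 29.20 sin 46.4° = 21.15 m/s.
The projectile lands when y = 36.9 + (21.15) t − ½·20.8·t² = 0. Positive root: t = (21.15 + √(21.15² + 2·20.8·36.9)) / 20.8 = (21.15 + 44.52) / 20.8 = 3.157 s.
Vertical velocity at impact: v_y = v_y0 − g t = 21.15 − 20.8 × 3.157 = −44.52 m/s.
Speed: |v| = √(vₓ² + v_y²) = √(20.14² + 44.52²) = 48.86 m/s.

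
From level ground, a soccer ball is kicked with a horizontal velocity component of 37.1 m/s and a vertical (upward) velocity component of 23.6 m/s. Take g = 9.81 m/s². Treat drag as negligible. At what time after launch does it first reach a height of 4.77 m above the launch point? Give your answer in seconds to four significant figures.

Require v_y0 t − ½ g t² = 4.77, i.e. 4.905 t² − 23.60 t + 4.77 = 0.
t = [23.60 ± √(23.60² − 2·9.81·4.77)] / 9.81 = (23.60 ± 21.53) / 9.81, so t = 0.2114 s or t = 4.600 s.
The first (ascending) time is 0.2114 s.

0.2114 s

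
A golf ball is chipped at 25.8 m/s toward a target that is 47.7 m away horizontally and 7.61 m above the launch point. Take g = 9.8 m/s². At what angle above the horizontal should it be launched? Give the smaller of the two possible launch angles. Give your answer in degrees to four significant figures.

Trajectory: y = x tanθ − g x² (1 + tan²θ)/(2v₀²). With x = 47.7, y = 7.61, v₀ = 25.8, g = 9.80:
16.75 tan²θ − 47.7 tanθ + (24.36) = 0.
tanθ = [47.7 ± √(47.7² − 4 × 16.75 × (24.36))] / (2 × 16.75) = (47.7 ± 25.36) / 33.50, giving tanθ = 0.6668 or 2.181.
θ = 33.70° or 65.37°; the smaller is 33.70°.

33.70°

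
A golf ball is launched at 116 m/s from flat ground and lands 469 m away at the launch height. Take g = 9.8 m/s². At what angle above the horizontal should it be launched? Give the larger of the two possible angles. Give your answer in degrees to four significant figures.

80.01°

From R = (v₀²/g) sin 2θ: sin 2θ = 9.80 × 469 / 13456 = 0.3416.
2θ = 19.97° or 180° − 19.97° = 160.0°, so θ = 9.986° or 80.01°.
The larger angle is 80.01°.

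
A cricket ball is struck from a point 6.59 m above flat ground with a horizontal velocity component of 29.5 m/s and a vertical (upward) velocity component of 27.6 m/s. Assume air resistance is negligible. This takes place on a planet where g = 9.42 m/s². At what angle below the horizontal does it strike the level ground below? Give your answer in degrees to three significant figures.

45.3°

With up positive and y = 0 at the ground: y(t) = 6.59 + (27.60) t − 4.710 t². Setting y = 0 and taking the positive root: t = [27.60 + √(27.60² + 2·9.42·6.59)] / 9.42 = (27.60 + 29.76) / 9.42 = 6.090 s.
At impact: v_y = v_y0 − g t = −29.76 m/s; vₓ = 29.50 m/s.
Angle below horizontal: arctan(|v_y|/vₓ) = arctan(29.76/29.50) = 45.26°.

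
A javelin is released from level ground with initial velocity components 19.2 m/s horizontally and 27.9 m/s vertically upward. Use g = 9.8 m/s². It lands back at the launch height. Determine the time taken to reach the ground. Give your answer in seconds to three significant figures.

5.69 s

Landing at launch height ⇒ T = 2 v_y0 / g = 2 × 27.90 / 9.80 = 5.694 s.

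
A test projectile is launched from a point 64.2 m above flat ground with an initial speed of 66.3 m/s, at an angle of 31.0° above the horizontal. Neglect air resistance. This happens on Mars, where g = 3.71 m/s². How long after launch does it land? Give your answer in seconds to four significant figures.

20.13 s

Resolve: vₓ = 66.30 cos 31.0° = 56.83 m/s and v_y0 = 66.30 sin 31.0° = 34.15 m/s.
Vertical motion (up positive, ground at y = 0): 1.855 t² − (34.15) t − 64.2 = 0, so t = (34.15 + √(34.15² + 2·3.71·64.2)) / 3.71 = (34.15 + 40.53) / 3.71 = 20.13 s.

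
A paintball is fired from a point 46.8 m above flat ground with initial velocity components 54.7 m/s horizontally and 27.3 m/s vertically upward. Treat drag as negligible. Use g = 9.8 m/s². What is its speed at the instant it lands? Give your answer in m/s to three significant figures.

68.2 m/s

The projectile lands when y = 46.8 + (27.30) t − ½·9.80·t² = 0. Positive root: t = (27.30 + √(27.30² + 2·9.80·46.8)) / 9.80 = (27.30 + 40.77) / 9.80 = 6.946 s.
Vertical velocity at impact: v_y = v_y0 − g t = 27.30 − 9.80 × 6.946 = −40.77 m/s.
Speed: |v| = √(vₓ² + v_y²) = √(54.70² + 40.77²) = 68.23 m/s.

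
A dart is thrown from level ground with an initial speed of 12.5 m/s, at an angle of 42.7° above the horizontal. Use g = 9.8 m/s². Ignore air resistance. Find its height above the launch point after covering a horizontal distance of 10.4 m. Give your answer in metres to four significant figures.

Horizontal component vₓ = 12.50 cos 42.7° = 9.186 m/s; vertical v_y0 = 12.50 sin 42.7° = 8.477 m/s.
At x = 10.4 m, t = x/vₓ = 10.4/9.186 = 1.132 s.
Height: y = v_y0 t − ½ g t² = 8.477 × 1.132 − 4.900 × 1.132² = 9.597 − 6.280 = 3.317 m.

3.317 m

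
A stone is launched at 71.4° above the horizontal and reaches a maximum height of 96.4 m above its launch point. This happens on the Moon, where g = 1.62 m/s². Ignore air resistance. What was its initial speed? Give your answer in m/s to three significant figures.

18.6 m/s

At the peak v_y = 0, so v_y0 = √(2gH) = √(2 × 1.62 × 96.4) = 17.67 m/s.
v_y0 = v₀ sin θ ⇒ v₀ = 17.67 / sin 71.4° = 18.65 m/s.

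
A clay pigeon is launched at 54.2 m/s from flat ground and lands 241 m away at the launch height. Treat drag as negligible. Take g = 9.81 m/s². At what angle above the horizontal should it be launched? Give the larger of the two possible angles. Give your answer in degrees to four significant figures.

63.20°

R = v₀² sin 2θ / g gives sin 2θ = gR/v₀² = 9.81·241/54.2² = 0.8048.
2θ = 53.59° or 180° − 53.59° = 126.4°, so θ = 26.80° or 63.20°.
The larger angle is 63.20°.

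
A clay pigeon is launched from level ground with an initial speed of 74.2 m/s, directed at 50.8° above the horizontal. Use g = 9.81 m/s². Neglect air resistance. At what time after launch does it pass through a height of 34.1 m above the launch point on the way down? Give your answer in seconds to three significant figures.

vₓ = 74.20 cos 50.8° = 46.90 m/s; v_y0 = 74.20 sin 50.8° = 57.50 m/s.
Height y(t) = 57.50 t − 4.905 t² = 34.1 gives 4.905 t² − 57.50 t + 34.1 = 0.
t = [57.50 ± √(57.50² − 2·9.81·34.1)] / 9.81 = (57.50 ± 51.35) / 9.81, so t = 0.6265 s or t = 11.10 s.
The descending-branch root is 11.10 s.

11.1 s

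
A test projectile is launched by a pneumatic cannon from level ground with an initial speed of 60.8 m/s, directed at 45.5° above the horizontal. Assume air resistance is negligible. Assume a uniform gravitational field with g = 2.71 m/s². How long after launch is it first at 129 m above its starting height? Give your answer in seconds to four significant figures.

Components: vₓ = 60.80 cos 45.5° = 42.62 m/s, v_y0 = 60.80 sin 45.5° = 43.37 m/s.
Require v_y0 t − ½ g t² = 129, i.e. 1.355 t² − 43.37 t + 129 = 0.
Quadratic formula: t = (43.37 ± √1181.4) / 2.71 = (43.37 ± 34.37) / 2.71 → t = 3.319 s or 28.69 s.
The first (ascending) time is 3.319 s.

3.319 s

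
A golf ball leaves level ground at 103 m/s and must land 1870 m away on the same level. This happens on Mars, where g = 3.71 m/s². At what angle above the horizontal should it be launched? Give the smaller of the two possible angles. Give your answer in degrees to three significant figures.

From R = (v₀²/g) sin 2θ: sin 2θ = 3.71 × 1870 / 10609 = 0.6539.
2θ = 40.84° or 180° − 40.84° = 139.2°, so θ = 20.42° or 69.58°.
The smaller angle is 20.42°.

20.4°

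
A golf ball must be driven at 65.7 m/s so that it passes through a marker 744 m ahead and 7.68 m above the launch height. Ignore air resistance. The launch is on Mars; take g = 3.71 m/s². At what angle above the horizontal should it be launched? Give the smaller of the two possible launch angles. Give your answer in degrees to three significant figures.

Trajectory: y = x tanθ − g x² (1 + tan²θ)/(2v₀²). With x = 744, y = 7.68, v₀ = 65.7, g = 3.71:
237.9 tan²θ − 744 tanθ + (245.6) = 0.
tanθ = [744 ± √(744² − 4 × 237.9 × (245.6))] / (2 × 237.9) = (744 ± 565.6) / 475.8, giving tanθ = 0.3750 or 2.753.
θ = 20.56° or 70.03°; the smaller is 20.56°.

20.6°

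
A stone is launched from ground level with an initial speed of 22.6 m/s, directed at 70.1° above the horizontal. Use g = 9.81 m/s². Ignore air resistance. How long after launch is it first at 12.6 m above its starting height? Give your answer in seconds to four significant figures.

vₓ = 22.60 cos 70.1° = 7.693 m/s; v_y0 = 22.60 sin 70.1° = 21.25 m/s.
Set y = v_y0 t − ½ g t² = 12.6: 4.905 t² − 21.25 t + 12.6 = 0.
Quadratic formula: t = (21.25 ± √204.37) / 9.81 = (21.25 ± 14.30) / 9.81 → t = 0.7089 s or 3.623 s.
The first (ascending) time is 0.7089 s.

0.7089 s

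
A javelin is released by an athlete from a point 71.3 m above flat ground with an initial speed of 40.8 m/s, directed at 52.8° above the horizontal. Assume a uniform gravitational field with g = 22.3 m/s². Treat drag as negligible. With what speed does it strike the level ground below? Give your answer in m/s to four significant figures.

69.60 m/s

Resolve: vₓ = 40.80 cos 52.8° = 24.67 m/s and v_y0 = 40.80 sin 52.8° = 32.50 m/s.
With up positive and y = 0 at the ground: y(t) = 71.3 + (32.50) t − 11.15 t². Setting y = 0 and taking the positive root: t = [32.50 + √(32.50² + 2·22.3·71.3)] / 22.3 = (32.50 + 65.09) / 22.3 = 4.376 s.
Vertical velocity at impact: v_y = v_y0 − g t = 32.50 − 22.3 × 4.376 = −65.09 m/s.
Speed: |v| = √(vₓ² + v_y²) = √(24.67² + 65.09²) = 69.60 m/s.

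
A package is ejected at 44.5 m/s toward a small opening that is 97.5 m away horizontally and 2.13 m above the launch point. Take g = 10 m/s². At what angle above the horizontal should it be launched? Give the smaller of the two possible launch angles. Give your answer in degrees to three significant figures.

Trajectory: y = x tanθ − g x² (1 + tan²θ)/(2v₀²). With x = 97.5, y = 2.13, v₀ = 44.5, g = 10.0:
24.00 tan²θ − 97.5 tanθ + (26.13) = 0.
tanθ = [97.5 ± √(97.5² − 4 × 24.00 × (26.13))] / (2 × 24.00) = (97.5 ± 83.65) / 48.01, giving tanθ = 0.2885 or 3.774.
θ = 16.09° or 75.16°; the smaller is 16.09°.

16.1°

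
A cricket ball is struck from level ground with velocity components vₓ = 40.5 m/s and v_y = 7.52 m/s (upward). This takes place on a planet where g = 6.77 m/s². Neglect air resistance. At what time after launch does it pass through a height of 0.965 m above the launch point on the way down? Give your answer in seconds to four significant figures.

Require v_y0 t − ½ g t² = 0.965, i.e. 3.385 t² − 7.520 t + 0.965 = 0.
Quadratic formula: t = (7.520 ± √43.484) / 6.77 = (7.520 ± 6.594) / 6.77 → t = 0.1367 s or 2.085 s.
The descending-branch root is 2.085 s.

2.085 s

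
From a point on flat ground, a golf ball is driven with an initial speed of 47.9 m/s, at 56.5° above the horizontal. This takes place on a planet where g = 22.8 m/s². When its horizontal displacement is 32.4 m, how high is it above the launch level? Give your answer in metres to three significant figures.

Resolve: vₓ = 47.90 cos 56.5° = 26.44 m/s and v_y0 = 47.90 sin 56.5° = 39.94 m/s.
x = vₓ t ⇒ t = 32.4/26.44 = 1.226 s.
Height: y = v_y0 t − ½ g t² = 39.94 × 1.226 − 11.40 × 1.226² = 48.95 − 17.12 = 31.83 m.

31.8 m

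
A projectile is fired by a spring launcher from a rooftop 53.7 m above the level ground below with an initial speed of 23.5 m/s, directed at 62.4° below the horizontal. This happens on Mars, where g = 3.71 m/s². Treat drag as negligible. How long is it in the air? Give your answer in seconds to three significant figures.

Resolve: vₓ = 23.50 cos 62.4° = 10.89 m/s and v_y0 = −20.83 m/s (downward).
The projectile lands when y = 53.7 + (−20.83) t − ½·3.71·t² = 0. Positive root: t = (−20.83 + √(20.83² + 2·3.71·53.7)) / 3.71 = (−20.83 + 28.85) / 3.71 = 2.162 s.

2.16 s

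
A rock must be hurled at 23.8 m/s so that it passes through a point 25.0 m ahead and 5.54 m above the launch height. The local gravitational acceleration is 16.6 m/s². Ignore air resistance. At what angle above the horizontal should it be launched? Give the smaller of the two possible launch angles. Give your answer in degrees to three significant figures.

Trajectory: y = x tanθ − g x² (1 + tan²θ)/(2v₀²). With x = 25.0, y = 5.54, v₀ = 23.8, g = 16.6:
9.158 tan²θ − 25.0 tanθ + (14.70) = 0.
tanθ = [25.0 ± √(25.0² − 4 × 9.158 × (14.70))] / (2 × 9.158) = (25.0 ± 9.305) / 18.32, giving tanθ = 0.8569 or 1.873.
θ = 40.59° or 61.90°; the smaller is 40.59°.

40.6°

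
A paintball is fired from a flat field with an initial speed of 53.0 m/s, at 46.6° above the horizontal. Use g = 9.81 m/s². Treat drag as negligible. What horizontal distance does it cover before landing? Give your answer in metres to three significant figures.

Resolve: vₓ = 53.00 cos 46.6° = 36.42 m/s and v_y0 = 53.00 sin 46.6° = 38.51 m/s.
Time aloft: T = 2 v_y0 / g = 2 × 38.51 / 9.81 = 7.851 s.
Range: R = vₓ T = 36.42 × 7.851 = 285.9 m.

286 m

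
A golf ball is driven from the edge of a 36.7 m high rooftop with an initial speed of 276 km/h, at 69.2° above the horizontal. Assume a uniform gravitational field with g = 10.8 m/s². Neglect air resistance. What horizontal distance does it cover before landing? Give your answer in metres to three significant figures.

Convert: 276 km/h = 276/3.6 = 76.67 m/s.
vₓ = 76.67 cos 69.2° = 27.22 m/s; v_y0 = 76.67 sin 69.2° = 71.67 m/s.
With up positive and y = 0 at the ground: y(t) = 36.7 + (71.67) t − 5.400 t². Setting y = 0 and taking the positive root: t = [71.67 + √(71.67² + 2·10.8·36.7)] / 10.8 = (71.67 + 77.00) / 10.8 = 13.77 s.
Horizontal distance: R = vₓ t = 27.22 × 13.77 = 374.8 m.

375 m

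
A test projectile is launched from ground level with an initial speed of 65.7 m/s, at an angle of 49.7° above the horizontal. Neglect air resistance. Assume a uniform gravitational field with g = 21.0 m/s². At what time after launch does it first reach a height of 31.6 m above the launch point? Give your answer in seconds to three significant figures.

Resolve: vₓ = 65.70 cos 49.7° = 42.49 m/s and v_y0 = 65.70 sin 49.7° = 50.11 m/s.
Set y = v_y0 t − ½ g t² = 31.6: 10.50 t² − 50.11 t + 31.6 = 0.
Quadratic formula: t = (50.11 ± √1183.5) / 21.0 = (50.11 ± 34.40) / 21.0 → t = 0.7478 s or 4.024 s.
The first (ascending) time is 0.7478 s.

0.748 s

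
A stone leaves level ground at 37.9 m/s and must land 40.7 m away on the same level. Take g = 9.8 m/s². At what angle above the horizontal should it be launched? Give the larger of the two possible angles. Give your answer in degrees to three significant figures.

81.9°

From R = (v₀²/g) sin 2θ: sin 2θ = 9.80 × 40.7 / 1436.4 = 0.2777.
2θ = 16.12° or 180° − 16.12° = 163.9°, so θ = 8.061° or 81.94°.
The larger angle is 81.94°.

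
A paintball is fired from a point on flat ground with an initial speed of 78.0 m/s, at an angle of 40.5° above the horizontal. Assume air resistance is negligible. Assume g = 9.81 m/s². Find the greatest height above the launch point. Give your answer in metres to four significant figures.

Horizontal component vₓ = 78.00 cos 40.5° = 59.31 m/s; vertical v_y0 = 78.00 sin 40.5° = 50.66 m/s.
At the apex v_y = 0, so H = v_y0²/(2g) = 50.66²/19.62 = 130.8 m.

130.8 m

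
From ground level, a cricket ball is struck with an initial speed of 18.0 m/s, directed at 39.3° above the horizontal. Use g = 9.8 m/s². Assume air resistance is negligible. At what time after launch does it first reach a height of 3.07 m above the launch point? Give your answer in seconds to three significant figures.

Resolve: vₓ = 18.00 cos 39.3° = 13.93 m/s and v_y0 = 18.00 sin 39.3° = 11.40 m/s.
Height y(t) = 11.40 t − 4.900 t² = 3.07 gives 4.900 t² − 11.40 t + 3.07 = 0.
t = [11.40 ± √(11.40² − 2·9.80·3.07)] / 9.80 = (11.40 ± 8.355) / 9.80, so t = 0.3108 s or t = 2.016 s.
The first (ascending) time is 0.3108 s.

0.311 s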